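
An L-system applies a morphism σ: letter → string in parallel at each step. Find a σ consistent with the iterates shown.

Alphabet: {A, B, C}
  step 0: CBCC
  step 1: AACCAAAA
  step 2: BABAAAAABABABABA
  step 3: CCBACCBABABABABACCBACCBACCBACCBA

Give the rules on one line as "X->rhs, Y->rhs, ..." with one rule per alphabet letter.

  step 2 ⇒ step 3: BABAAAAABABABABA ⇒ CC·BA·CC·BA·BA·BA·BA·BA·CC·BA·CC·BA·CC·BA·CC·BA
    A ↦ BA
    B ↦ CC
  step 0 ⇒ step 1: CBCC ⇒ AA·CC·AA·AA
    C ↦ AA

A->BA, B->CC, C->AA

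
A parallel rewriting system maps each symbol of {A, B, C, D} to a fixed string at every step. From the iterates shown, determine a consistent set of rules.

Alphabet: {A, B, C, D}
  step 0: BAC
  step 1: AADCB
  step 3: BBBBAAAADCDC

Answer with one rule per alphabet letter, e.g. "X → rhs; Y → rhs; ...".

A->DC, B->AA, C->B, D->B

  step 0 ⇒ step 1: BAC ⇒ AA·DC·B
    A ↦ DC
    B ↦ AA
    C ↦ B
    D ↦ B  (constrained at step 1)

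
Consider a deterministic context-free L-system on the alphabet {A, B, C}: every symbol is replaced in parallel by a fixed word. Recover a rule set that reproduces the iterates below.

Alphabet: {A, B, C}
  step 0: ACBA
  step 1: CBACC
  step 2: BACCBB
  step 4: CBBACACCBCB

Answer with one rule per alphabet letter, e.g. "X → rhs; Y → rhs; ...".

  step 1 ⇒ step 2: CBACC ⇒ B·AC·C·B·B
    A ↦ C
    B ↦ AC
    C ↦ B

A->C, B->AC, C->B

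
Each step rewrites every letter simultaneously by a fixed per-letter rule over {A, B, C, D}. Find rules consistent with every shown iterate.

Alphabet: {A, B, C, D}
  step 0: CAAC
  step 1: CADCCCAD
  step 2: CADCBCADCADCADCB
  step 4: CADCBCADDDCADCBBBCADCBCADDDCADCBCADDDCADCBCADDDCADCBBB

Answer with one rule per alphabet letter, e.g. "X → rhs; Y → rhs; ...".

  step 1 ⇒ step 2: CADCCCAD ⇒ CAD·C·B·CAD·CAD·CAD·C·B
    A ↦ C
    C ↦ CAD
    D ↦ B
    B ↦ DD  (constrained at step 2)

A->C, B->DD, C->CAD, D->B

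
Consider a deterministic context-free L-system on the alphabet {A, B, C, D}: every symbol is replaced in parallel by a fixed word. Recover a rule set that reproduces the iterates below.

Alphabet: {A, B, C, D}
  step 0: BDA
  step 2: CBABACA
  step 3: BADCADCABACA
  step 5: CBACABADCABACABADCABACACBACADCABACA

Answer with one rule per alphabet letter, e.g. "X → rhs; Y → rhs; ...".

A->CA, B->D, C->BA, D->C

  step 2 ⇒ step 3: CBABACA ⇒ BA·D·CA·D·CA·BA·CA
    A ↦ CA
    B ↦ D
    C ↦ BA
    D ↦ C  (constrained at step 0)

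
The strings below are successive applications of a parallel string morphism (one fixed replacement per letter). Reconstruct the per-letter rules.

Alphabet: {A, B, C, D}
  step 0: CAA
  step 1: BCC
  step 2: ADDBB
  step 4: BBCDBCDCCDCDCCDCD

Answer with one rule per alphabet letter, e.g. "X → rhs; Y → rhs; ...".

  step 1 ⇒ step 2: BCC ⇒ ADD·B·B
    B ↦ ADD
    C ↦ B
  step 0 ⇒ step 1: CAA ⇒ B·C·C
    A ↦ C
    D ↦ CD  (constrained at step 2)

A->C, B->ADD, C->B, D->CD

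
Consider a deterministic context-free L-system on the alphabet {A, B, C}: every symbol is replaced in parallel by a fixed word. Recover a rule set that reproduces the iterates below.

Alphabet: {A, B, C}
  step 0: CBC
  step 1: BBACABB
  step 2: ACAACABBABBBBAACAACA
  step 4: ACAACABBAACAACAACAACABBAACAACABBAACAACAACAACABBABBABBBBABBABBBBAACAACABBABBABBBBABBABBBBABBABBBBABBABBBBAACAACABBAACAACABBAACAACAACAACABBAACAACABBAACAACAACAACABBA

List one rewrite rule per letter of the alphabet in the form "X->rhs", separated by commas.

  step 1 ⇒ step 2: BBACABB ⇒ ACA·ACA·BBA·BB·BBA·ACA·ACA
    A ↦ BBA
    B ↦ ACA
    C ↦ BB

A->BBA, B->ACA, C->BB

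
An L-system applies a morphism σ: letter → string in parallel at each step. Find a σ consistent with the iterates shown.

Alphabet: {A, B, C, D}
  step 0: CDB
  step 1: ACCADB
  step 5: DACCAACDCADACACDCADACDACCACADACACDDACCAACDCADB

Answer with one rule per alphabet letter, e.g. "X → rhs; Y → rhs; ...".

A->D, B->DB, C->AC, D->CA

  step 0 ⇒ step 1: CDB ⇒ AC·CA·DB
    B ↦ DB
    C ↦ AC
    D ↦ CA
    A ↦ D  (constrained at step 1)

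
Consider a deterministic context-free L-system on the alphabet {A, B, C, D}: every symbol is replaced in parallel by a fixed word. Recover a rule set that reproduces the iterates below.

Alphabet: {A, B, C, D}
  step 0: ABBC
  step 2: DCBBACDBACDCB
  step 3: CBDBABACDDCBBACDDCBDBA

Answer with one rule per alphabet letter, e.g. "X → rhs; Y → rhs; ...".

  step 2 ⇒ step 3: DCBBACDBACDCB ⇒ CB·D·BA·BA·CD·D·CB·BA·CD·D·CB·D·BA
    A ↦ CD
    B ↦ BA
    C ↦ D
    D ↦ CB

A->CD, B->BA, C->D, D->CB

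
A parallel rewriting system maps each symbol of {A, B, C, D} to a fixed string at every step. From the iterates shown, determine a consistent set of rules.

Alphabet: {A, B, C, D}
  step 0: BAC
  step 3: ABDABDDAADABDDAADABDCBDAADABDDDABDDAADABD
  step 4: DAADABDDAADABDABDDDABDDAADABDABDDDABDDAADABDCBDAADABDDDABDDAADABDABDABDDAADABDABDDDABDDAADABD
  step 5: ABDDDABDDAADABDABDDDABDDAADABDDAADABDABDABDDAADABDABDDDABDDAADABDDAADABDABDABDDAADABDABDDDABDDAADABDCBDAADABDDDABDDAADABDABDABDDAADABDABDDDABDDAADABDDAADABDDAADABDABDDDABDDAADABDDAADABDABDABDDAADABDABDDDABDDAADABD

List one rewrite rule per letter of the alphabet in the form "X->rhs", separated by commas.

  step 4 ⇒ step 5: DAADABDDAADABDABDDDABDDAADABDABDDDABDDAADABDCBDAADABDDDABDDAADABDABDABDDAADABDABDDDABDDAADABD ⇒ ABD·D·D·ABD·D·AAD·ABD·ABD·D·D·ABD·D·AAD·ABD·D·AAD·ABD·ABD·ABD·D·AAD·ABD·ABD·D·D·ABD·D·AAD·ABD·D·AAD·ABD·ABD·ABD·D·AAD·ABD·ABD·D·D·ABD·D·AAD·ABD·CBD·AAD·ABD·D·D·ABD·D·AAD·ABD·ABD·ABD·D·AAD·ABD·ABD·D·D·ABD·D·AAD·ABD·D·AAD·ABD·D·AAD·ABD·ABD·D·D·ABD·D·AAD·ABD·D·AAD·ABD·ABD·ABD·D·AAD·ABD·ABD·D·D·ABD·D·AAD·ABD
    A ↦ D
    B ↦ AAD
    C ↦ CBD
    D ↦ ABD

A->D, B->AAD, C->CBD, D->ABD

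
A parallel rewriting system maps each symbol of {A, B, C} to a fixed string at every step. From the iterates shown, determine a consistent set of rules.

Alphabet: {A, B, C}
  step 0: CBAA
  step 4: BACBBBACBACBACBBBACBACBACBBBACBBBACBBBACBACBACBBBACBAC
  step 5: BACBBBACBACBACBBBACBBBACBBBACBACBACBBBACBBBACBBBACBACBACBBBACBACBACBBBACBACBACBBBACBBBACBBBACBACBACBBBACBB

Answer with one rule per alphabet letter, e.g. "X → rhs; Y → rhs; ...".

A->B, B->BAC, C->B

  step 4 ⇒ step 5: BACBBBACBACBACBBBACBACBACBBBACBBBACBBBACBACBACBBBACBAC ⇒ BAC·B·B·BAC·BAC·BAC·B·B·BAC·B·B·BAC·B·B·BAC·BAC·BAC·B·B·BAC·B·B·BAC·B·B·BAC·BAC·BAC·B·B·BAC·BAC·BAC·B·B·BAC·BAC·BAC·B·B·BAC·B·B·BAC·B·B·BAC·BAC·BAC·B·B·BAC·B·B
    A ↦ B
    B ↦ BAC
    C ↦ B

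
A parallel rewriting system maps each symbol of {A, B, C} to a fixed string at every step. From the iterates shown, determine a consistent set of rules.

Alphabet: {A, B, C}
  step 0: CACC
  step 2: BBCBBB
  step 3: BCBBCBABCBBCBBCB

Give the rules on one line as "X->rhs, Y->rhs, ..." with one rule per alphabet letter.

A->B, B->BCB, C->A

  step 2 ⇒ step 3: BBCBBB ⇒ BCB·BCB·A·BCB·BCB·BCB
    B ↦ BCB
    C ↦ A
    A ↦ B  (constrained at step 0)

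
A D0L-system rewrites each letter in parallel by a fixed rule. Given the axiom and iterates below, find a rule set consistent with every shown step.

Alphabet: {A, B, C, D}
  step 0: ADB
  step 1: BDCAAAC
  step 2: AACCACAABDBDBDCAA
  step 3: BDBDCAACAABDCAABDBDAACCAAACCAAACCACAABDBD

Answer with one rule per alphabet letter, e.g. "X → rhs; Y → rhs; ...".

A->BD, B->AAC, C->CAA, D->CA

  step 2 ⇒ step 3: AACCACAABDBDBDCAA ⇒ BD·BD·CAA·CAA·BD·CAA·BD·BD·AAC·CA·AAC·CA·AAC·CA·CAA·BD·BD
    A ↦ BD
    B ↦ AAC
    C ↦ CAA
    D ↦ CA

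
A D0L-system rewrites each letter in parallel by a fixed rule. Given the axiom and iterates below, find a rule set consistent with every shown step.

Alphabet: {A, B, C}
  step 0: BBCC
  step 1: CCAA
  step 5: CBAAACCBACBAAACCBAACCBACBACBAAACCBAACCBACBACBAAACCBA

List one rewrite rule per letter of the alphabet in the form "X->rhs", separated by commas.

  step 0 ⇒ step 1: BBCC ⇒ C·C·A·A
    B ↦ C
    C ↦ A
    A ↦ CBA  (constrained at step 1)

A->CBA, B->C, C->A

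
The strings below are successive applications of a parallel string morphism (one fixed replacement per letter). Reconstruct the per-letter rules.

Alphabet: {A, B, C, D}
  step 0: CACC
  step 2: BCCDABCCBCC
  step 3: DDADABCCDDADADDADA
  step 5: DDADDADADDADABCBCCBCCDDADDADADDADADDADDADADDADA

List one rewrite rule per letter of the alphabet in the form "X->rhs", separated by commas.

  step 2 ⇒ step 3: BCCDABCCBCC ⇒ D·DA·DA·BC·C·D·DA·DA·D·DA·DA
    A ↦ C
    B ↦ D
    C ↦ DA
    D ↦ BC

A->C, B->D, C->DA, D->BC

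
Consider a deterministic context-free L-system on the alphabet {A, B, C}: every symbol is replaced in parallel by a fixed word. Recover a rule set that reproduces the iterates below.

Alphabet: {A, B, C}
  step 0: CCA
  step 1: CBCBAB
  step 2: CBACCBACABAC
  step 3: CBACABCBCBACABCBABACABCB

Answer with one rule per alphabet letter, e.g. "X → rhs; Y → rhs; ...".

A->AB, B->AC, C->CB

  step 2 ⇒ step 3: CBACCBACABAC ⇒ CB·AC·AB·CB·CB·AC·AB·CB·AB·AC·AB·CB
    A ↦ AB
    B ↦ AC
    C ↦ CB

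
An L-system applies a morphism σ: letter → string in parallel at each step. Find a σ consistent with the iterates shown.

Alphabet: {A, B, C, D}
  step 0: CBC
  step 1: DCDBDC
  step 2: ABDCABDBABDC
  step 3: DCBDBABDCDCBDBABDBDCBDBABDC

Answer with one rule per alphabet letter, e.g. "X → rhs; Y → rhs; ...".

  step 2 ⇒ step 3: ABDCABDBABDC ⇒ DCB·DB·AB·DC·DCB·DB·AB·DB·DCB·DB·AB·DC
    A ↦ DCB
    B ↦ DB
    C ↦ DC
    D ↦ AB

A->DCB, B->DB, C->DC, D->AB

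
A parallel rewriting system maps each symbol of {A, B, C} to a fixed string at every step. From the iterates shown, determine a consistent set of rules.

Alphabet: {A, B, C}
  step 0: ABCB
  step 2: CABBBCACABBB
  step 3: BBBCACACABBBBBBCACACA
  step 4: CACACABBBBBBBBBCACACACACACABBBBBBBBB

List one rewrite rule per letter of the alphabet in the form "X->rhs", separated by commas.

  step 3 ⇒ step 4: BBBCACACABBBBBBCACACA ⇒ CA·CA·CA·BB·B·BB·B·BB·B·CA·CA·CA·CA·CA·CA·BB·B·BB·B·BB·B
    A ↦ B
    B ↦ CA
    C ↦ BB

A->B, B->CA, C->BB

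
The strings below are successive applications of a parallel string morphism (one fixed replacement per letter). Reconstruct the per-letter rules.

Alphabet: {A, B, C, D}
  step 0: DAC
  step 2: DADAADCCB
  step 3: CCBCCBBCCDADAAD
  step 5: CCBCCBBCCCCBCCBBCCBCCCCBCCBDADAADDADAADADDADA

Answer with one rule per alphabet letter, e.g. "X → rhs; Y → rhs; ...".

A->B, B->AD, C->DA, D->CC

  step 2 ⇒ step 3: DADAADCCB ⇒ CC·B·CC·B·B·CC·DA·DA·AD
    A ↦ B
    B ↦ AD
    C ↦ DA
    D ↦ CC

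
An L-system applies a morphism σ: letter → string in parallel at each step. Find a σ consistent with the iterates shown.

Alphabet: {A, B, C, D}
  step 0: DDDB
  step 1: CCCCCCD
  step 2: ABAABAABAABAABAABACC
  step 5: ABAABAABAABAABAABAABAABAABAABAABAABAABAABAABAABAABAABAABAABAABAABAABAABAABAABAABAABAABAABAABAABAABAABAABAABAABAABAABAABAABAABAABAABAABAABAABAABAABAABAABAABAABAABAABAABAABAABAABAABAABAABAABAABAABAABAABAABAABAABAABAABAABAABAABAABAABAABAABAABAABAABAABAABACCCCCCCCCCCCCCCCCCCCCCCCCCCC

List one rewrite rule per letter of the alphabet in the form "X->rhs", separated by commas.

  step 1 ⇒ step 2: CCCCCCD ⇒ ABA·ABA·ABA·ABA·ABA·ABA·CC
    C ↦ ABA
    D ↦ CC
    A ↦ DDD  (constrained at step 2)
  step 0 ⇒ step 1: DDDB ⇒ CC·CC·CC·D
    B ↦ D

A->DDD, B->D, C->ABA, D->CC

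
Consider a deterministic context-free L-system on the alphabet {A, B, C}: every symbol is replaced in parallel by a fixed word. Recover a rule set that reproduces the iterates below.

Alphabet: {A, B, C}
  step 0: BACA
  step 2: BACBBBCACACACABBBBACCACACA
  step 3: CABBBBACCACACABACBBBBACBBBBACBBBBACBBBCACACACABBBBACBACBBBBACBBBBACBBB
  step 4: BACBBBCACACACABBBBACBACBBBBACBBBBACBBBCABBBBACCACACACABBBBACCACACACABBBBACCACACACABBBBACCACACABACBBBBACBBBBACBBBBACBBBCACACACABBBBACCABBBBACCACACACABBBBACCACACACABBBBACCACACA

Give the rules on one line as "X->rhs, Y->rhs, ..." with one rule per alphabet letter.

  step 3 ⇒ step 4: CABBBBACCACACABACBBBBACBBBBACBBBBACBBBCACACACABBBBACBACBBBBACBBBBACBBB ⇒ BAC·BBB·CA·CA·CA·CA·BBB·BAC·BAC·BBB·BAC·BBB·BAC·BBB·CA·BBB·BAC·CA·CA·CA·CA·BBB·BAC·CA·CA·CA·CA·BBB·BAC·CA·CA·CA·CA·BBB·BAC·CA·CA·CA·BAC·BBB·BAC·BBB·BAC·BBB·BAC·BBB·CA·CA·CA·CA·BBB·BAC·CA·BBB·BAC·CA·CA·CA·CA·BBB·BAC·CA·CA·CA·CA·BBB·BAC·CA·CA·CA
    A ↦ BBB
    B ↦ CA
    C ↦ BAC

A->BBB, B->CA, C->BAC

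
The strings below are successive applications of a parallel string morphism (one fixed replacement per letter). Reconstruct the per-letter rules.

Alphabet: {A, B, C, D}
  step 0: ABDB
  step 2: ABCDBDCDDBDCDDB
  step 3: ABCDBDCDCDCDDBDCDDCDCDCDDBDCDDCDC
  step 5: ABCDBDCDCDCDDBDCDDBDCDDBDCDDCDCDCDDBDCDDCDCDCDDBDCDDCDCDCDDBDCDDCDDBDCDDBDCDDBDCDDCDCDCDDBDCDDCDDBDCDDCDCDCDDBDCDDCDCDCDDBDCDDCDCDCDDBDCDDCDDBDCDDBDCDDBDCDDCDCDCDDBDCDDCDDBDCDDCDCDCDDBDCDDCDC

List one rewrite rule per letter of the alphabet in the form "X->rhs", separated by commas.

  step 2 ⇒ step 3: ABCDBDCDDBDCDDB ⇒ AB·C·DB·DCD·C·DCD·DB·DCD·DCD·C·DCD·DB·DCD·DCD·C
    A ↦ AB
    B ↦ C
    C ↦ DB
    D ↦ DCD

A->AB, B->C, C->DB, D->DCD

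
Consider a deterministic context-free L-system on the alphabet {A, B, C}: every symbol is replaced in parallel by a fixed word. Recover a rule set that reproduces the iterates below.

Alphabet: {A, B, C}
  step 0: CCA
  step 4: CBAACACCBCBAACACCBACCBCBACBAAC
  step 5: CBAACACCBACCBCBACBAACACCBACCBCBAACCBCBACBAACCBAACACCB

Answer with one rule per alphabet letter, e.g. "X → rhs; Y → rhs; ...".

A->AC, B->A, C->CB

  step 4 ⇒ step 5: CBAACACCBCBAACACCBACCBCBACBAAC ⇒ CB·A·AC·AC·CB·AC·CB·CB·A·CB·A·AC·AC·CB·AC·CB·CB·A·AC·CB·CB·A·CB·A·AC·CB·A·AC·AC·CB
    A ↦ AC
    B ↦ A
    C ↦ CB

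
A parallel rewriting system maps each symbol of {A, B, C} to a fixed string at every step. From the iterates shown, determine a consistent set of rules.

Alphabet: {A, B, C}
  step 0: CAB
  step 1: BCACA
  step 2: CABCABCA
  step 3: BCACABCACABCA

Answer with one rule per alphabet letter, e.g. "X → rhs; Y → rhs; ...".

  step 2 ⇒ step 3: CABCABCA ⇒ B·CA·CA·B·CA·CA·B·CA
    A ↦ CA
    B ↦ CA
    C ↦ B

A->CA, B->CA, C->B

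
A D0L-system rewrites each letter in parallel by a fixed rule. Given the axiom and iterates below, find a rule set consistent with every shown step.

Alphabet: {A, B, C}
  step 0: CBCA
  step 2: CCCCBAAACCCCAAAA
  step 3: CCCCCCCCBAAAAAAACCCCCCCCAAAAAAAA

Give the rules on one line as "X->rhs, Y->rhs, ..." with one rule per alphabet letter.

A->AA, B->BA, C->CC

  step 2 ⇒ step 3: CCCCBAAACCCCAAAA ⇒ CC·CC·CC·CC·BA·AA·AA·AA·CC·CC·CC·CC·AA·AA·AA·AA
    A ↦ AA
    B ↦ BA
    C ↦ CC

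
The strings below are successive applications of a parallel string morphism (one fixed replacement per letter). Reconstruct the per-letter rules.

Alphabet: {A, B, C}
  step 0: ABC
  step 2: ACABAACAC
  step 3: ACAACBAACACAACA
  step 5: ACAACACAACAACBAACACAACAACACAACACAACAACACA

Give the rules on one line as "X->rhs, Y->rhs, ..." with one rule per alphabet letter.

  step 2 ⇒ step 3: ACABAACAC ⇒ AC·A·AC·BA·AC·AC·A·AC·A
    A ↦ AC
    B ↦ BA
    C ↦ A

A->AC, B->BA, C->A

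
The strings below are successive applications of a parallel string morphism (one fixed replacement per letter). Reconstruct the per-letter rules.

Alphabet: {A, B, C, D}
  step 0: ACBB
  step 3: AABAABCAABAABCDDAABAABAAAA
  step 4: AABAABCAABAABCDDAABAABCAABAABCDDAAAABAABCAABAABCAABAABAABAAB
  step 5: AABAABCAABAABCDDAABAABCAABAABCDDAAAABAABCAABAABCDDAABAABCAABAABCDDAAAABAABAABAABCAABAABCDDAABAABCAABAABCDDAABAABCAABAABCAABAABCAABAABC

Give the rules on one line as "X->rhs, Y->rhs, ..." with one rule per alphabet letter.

A->AAB, B->C, C->DD, D->A

  step 4 ⇒ step 5: AABAABCAABAABCDDAABAABCAABAABCDDAAAABAABCAABAABCAABAABAABAAB ⇒ AAB·AAB·C·AAB·AAB·C·DD·AAB·AAB·C·AAB·AAB·C·DD·A·A·AAB·AAB·C·AAB·AAB·C·DD·AAB·AAB·C·AAB·AAB·C·DD·A·A·AAB·AAB·AAB·AAB·C·AAB·AAB·C·DD·AAB·AAB·C·AAB·AAB·C·DD·AAB·AAB·C·AAB·AAB·C·AAB·AAB·C·AAB·AAB·C
    A ↦ AAB
    B ↦ C
    C ↦ DD
    D ↦ A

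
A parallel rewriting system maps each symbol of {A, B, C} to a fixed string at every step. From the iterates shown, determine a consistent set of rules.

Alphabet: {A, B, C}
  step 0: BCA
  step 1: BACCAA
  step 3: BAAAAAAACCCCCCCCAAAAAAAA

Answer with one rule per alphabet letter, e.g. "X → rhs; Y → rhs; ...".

  step 0 ⇒ step 1: BCA ⇒ BA·CC·AA
    A ↦ AA
    B ↦ BA
    C ↦ CC

A->AA, B->BA, C->CC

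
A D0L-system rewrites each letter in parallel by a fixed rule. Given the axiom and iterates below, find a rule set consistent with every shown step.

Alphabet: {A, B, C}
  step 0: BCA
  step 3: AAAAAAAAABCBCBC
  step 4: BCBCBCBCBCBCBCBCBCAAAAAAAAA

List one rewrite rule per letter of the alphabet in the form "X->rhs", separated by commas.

A->BC, B->AA, C->A

  step 3 ⇒ step 4: AAAAAAAAABCBCBC ⇒ BC·BC·BC·BC·BC·BC·BC·BC·BC·AA·A·AA·A·AA·A
    A ↦ BC
    B ↦ AA
    C ↦ A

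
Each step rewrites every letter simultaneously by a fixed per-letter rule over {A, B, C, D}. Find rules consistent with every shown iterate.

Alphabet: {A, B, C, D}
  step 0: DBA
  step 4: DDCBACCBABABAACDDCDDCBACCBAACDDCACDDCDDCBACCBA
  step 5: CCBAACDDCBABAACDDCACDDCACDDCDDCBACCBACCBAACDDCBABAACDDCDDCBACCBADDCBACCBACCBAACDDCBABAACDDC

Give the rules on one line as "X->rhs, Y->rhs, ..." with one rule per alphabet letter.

  step 4 ⇒ step 5: DDCBACCBABABAACDDCDDCBACCBAACDDCACDDCDDCBACCBA ⇒ C·C·BA·AC·DDC·BA·BA·AC·DDC·AC·DDC·AC·DDC·DDC·BA·C·C·BA·C·C·BA·AC·DDC·BA·BA·AC·DDC·DDC·BA·C·C·BA·DDC·BA·C·C·BA·C·C·BA·AC·DDC·BA·BA·AC·DDC
    A ↦ DDC
    B ↦ AC
    C ↦ BA
    D ↦ C

A->DDC, B->AC, C->BA, D->C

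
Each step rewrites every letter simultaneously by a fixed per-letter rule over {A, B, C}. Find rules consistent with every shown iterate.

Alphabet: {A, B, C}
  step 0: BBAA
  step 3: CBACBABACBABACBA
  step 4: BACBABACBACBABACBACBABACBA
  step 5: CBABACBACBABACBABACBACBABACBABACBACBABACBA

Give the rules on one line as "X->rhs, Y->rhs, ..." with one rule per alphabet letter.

A->BA, B->C, C->BA

  step 4 ⇒ step 5: BACBABACBACBABACBACBABACBA ⇒ C·BA·BA·C·BA·C·BA·BA·C·BA·BA·C·BA·C·BA·BA·C·BA·BA·C·BA·C·BA·BA·C·BA
    A ↦ BA
    B ↦ C
    C ↦ BA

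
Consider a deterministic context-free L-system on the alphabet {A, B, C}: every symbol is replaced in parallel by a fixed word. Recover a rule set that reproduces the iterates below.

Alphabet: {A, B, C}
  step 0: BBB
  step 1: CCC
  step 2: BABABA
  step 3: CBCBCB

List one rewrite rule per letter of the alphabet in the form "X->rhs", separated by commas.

A->B, B->C, C->BA

  step 2 ⇒ step 3: BABABA ⇒ C·B·C·B·C·B
    A ↦ B
    B ↦ C
  step 1 ⇒ step 2: CCC ⇒ BA·BA·BA
    C ↦ BA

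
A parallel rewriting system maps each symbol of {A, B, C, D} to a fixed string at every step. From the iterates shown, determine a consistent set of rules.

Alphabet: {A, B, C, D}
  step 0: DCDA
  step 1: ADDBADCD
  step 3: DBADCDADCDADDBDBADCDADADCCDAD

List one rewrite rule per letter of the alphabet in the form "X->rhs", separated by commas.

A->CD, B->C, C->DB, D->AD

  step 0 ⇒ step 1: DCDA ⇒ AD·DB·AD·CD
    A ↦ CD
    C ↦ DB
    D ↦ AD
    B ↦ C  (constrained at step 1)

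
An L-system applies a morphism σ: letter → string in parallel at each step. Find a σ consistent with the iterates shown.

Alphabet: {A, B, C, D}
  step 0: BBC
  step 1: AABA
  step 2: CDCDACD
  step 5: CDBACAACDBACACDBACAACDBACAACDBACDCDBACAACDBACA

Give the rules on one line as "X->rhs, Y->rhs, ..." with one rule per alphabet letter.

  step 1 ⇒ step 2: AABA ⇒ CD·CD·A·CD
    A ↦ CD
    B ↦ A
  step 0 ⇒ step 1: BBC ⇒ A·A·BA
    C ↦ BA
    D ↦ CA  (constrained at step 2)

A->CD, B->A, C->BA, D->CA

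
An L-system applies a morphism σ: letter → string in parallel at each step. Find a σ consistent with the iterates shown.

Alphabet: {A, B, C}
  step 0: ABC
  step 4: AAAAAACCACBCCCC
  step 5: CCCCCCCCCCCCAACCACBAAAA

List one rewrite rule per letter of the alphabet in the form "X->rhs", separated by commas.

  step 4 ⇒ step 5: AAAAAACCACBCCCC ⇒ CC·CC·CC·CC·CC·CC·A·A·CC·A·CB·A·A·A·A
    A ↦ CC
    B ↦ CB
    C ↦ A

A->CC, B->CB, C->A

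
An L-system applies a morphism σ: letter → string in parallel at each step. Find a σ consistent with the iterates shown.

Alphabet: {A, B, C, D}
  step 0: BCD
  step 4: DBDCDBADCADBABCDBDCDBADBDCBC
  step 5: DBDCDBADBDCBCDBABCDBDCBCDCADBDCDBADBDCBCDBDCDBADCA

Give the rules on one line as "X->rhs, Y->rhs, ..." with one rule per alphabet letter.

A->BC, B->DC, C->A, D->DB

  step 4 ⇒ step 5: DBDCDBADCADBABCDBDCDBADBDCBC ⇒ DB·DC·DB·A·DB·DC·BC·DB·A·BC·DB·DC·BC·DC·A·DB·DC·DB·A·DB·DC·BC·DB·DC·DB·A·DC·A
    A ↦ BC
    B ↦ DC
    C ↦ A
    D ↦ DB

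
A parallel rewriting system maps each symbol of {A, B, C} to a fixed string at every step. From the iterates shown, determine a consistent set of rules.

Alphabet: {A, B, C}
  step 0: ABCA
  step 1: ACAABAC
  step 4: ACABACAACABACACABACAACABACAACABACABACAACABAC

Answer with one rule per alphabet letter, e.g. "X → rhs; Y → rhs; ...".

A->AC, B->A, C->AB

  step 0 ⇒ step 1: ABCA ⇒ AC·A·AB·AC
    A ↦ AC
    B ↦ A
    C ↦ AB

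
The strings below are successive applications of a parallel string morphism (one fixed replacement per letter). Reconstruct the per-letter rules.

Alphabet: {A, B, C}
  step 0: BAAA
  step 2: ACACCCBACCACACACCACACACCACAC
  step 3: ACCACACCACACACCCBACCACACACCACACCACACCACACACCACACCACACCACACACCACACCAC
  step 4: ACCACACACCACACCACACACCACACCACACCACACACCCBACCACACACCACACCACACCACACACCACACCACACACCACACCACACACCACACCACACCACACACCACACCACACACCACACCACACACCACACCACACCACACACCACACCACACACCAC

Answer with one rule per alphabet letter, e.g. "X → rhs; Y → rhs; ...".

  step 3 ⇒ step 4: ACCACACCACACACCCBACCACACACCACACCACACCACACACCACACCACACCACACACCACACCAC ⇒ ACC·AC·AC·ACC·AC·ACC·AC·AC·ACC·AC·ACC·AC·ACC·AC·AC·AC·CCB·ACC·AC·AC·ACC·AC·ACC·AC·ACC·AC·AC·ACC·AC·ACC·AC·AC·ACC·AC·ACC·AC·AC·ACC·AC·ACC·AC·ACC·AC·AC·ACC·AC·ACC·AC·AC·ACC·AC·ACC·AC·AC·ACC·AC·ACC·AC·ACC·AC·AC·ACC·AC·ACC·AC·AC·ACC·AC
    A ↦ ACC
    B ↦ CCB
    C ↦ AC

A->ACC, B->CCB, C->AC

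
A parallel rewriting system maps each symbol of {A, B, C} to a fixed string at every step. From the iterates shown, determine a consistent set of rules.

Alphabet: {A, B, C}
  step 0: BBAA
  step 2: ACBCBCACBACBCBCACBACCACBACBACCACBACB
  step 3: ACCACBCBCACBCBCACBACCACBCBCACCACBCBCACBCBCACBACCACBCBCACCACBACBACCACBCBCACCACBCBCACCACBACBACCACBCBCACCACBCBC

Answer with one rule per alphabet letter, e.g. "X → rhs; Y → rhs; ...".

A->ACC, B->CBC, C->ACB

  step 2 ⇒ step 3: ACBCBCACBACBCBCACBACCACBACBACCACBACB ⇒ ACC·ACB·CBC·ACB·CBC·ACB·ACC·ACB·CBC·ACC·ACB·CBC·ACB·CBC·ACB·ACC·ACB·CBC·ACC·ACB·ACB·ACC·ACB·CBC·ACC·ACB·CBC·ACC·ACB·ACB·ACC·ACB·CBC·ACC·ACB·CBC
    A ↦ ACC
    B ↦ CBC
    C ↦ ACB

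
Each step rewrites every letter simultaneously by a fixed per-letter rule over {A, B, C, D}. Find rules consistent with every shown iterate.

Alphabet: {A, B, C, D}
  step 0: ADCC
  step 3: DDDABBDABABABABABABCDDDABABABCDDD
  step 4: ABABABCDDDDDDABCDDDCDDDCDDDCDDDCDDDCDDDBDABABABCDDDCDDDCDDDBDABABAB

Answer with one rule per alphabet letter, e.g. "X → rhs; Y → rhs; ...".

A->C, B->DDD, C->BD, D->AB

  step 3 ⇒ step 4: DDDABBDABABABABABABCDDDABABABCDDD ⇒ AB·AB·AB·C·DDD·DDD·AB·C·DDD·C·DDD·C·DDD·C·DDD·C·DDD·C·DDD·BD·AB·AB·AB·C·DDD·C·DDD·C·DDD·BD·AB·AB·AB
    A ↦ C
    B ↦ DDD
    C ↦ BD
    D ↦ AB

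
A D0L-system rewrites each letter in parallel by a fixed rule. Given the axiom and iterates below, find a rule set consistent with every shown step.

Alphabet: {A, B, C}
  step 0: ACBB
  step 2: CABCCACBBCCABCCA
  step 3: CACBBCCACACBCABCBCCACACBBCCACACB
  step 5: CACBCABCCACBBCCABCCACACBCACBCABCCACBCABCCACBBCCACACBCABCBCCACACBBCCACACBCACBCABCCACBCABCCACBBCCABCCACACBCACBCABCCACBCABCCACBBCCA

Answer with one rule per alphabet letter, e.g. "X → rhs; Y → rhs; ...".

  step 2 ⇒ step 3: CABCCACBBCCABCCA ⇒ CA·CB·BC·CA·CA·CB·CA·BC·BC·CA·CA·CB·BC·CA·CA·CB
    A ↦ CB
    B ↦ BC
    C ↦ CA

A->CB, B->BC, C->CA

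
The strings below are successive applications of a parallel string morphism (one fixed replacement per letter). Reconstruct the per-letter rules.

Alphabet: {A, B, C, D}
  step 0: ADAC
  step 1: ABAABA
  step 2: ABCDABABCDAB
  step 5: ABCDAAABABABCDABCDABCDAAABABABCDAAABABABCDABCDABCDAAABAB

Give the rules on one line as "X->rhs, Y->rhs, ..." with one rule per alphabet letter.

  step 1 ⇒ step 2: ABAABA ⇒ AB·CD·AB·AB·CD·AB
    A ↦ AB
    B ↦ CD
  step 0 ⇒ step 1: ADAC ⇒ AB·A·AB·A
    C ↦ A
  step 0 ⇒ step 1: ADAC ⇒ AB·A·AB·A
    D ↦ A

A->AB, B->CD, C->A, D->A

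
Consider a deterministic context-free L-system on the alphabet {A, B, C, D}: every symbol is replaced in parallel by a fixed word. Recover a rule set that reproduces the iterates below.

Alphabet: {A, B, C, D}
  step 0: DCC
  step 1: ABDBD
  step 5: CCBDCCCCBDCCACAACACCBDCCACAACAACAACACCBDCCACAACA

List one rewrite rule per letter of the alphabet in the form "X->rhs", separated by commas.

A->CC, B->AC, C->BD, D->A

  step 0 ⇒ step 1: DCC ⇒ A·BD·BD
    C ↦ BD
    D ↦ A
    A ↦ CC  (constrained at step 1)
    B ↦ AC  (constrained at step 1)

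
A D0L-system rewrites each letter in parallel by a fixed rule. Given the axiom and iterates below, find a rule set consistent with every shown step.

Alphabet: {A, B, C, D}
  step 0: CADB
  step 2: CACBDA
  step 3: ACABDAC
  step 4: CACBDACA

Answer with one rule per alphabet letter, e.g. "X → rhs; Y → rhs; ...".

A->C, B->BD, C->A, D->A

  step 3 ⇒ step 4: ACABDAC ⇒ C·A·C·BD·A·C·A
    A ↦ C
    B ↦ BD
    C ↦ A
    D ↦ A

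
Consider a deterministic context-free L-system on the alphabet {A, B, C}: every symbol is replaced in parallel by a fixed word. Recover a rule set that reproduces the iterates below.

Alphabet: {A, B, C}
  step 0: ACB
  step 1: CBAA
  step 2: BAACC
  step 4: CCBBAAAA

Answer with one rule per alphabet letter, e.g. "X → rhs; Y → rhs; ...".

A->C, B->AA, C->B

  step 1 ⇒ step 2: CBAA ⇒ B·AA·C·C
    A ↦ C
    B ↦ AA
    C ↦ B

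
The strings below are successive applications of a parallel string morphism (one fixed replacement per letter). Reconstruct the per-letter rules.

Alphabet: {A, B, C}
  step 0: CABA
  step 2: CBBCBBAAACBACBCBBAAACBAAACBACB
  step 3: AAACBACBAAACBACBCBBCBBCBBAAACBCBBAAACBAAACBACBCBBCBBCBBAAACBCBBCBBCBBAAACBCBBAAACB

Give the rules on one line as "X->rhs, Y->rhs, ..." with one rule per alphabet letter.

A->CBB, B->ACB, C->AA

  step 2 ⇒ step 3: CBBCBBAAACBACBCBBAAACBAAACBACB ⇒ AA·ACB·ACB·AA·ACB·ACB·CBB·CBB·CBB·AA·ACB·CBB·AA·ACB·AA·ACB·ACB·CBB·CBB·CBB·AA·ACB·CBB·CBB·CBB·AA·ACB·CBB·AA·ACB
    A ↦ CBB
    B ↦ ACB
    C ↦ AA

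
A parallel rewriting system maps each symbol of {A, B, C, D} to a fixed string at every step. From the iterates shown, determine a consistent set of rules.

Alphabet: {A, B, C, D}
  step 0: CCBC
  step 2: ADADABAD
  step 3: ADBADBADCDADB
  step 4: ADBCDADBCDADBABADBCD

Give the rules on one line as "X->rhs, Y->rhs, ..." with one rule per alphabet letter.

  step 3 ⇒ step 4: ADBADBADCDADB ⇒ AD·B·CD·AD·B·CD·AD·B·A·B·AD·B·CD
    A ↦ AD
    B ↦ CD
    C ↦ A
    D ↦ B

A->AD, B->CD, C->A, D->B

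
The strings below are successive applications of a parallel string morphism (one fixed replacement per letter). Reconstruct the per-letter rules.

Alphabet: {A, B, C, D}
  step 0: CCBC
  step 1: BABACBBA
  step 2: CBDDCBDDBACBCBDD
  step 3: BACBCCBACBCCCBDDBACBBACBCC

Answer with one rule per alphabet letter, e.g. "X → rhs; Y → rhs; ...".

  step 2 ⇒ step 3: CBDDCBDDBACBCBDD ⇒ BA·CB·C·C·BA·CB·C·C·CB·DD·BA·CB·BA·CB·C·C
    A ↦ DD
    B ↦ CB
    C ↦ BA
    D ↦ C

A->DD, B->CB, C->BA, D->C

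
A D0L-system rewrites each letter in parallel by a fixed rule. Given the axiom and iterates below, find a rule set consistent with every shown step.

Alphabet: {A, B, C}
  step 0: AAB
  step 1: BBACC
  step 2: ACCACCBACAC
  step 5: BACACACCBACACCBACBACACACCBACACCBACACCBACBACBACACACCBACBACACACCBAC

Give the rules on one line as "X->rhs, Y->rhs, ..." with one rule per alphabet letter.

A->B, B->ACC, C->AC

  step 1 ⇒ step 2: BBACC ⇒ ACC·ACC·B·AC·AC
    A ↦ B
    B ↦ ACC
    C ↦ AC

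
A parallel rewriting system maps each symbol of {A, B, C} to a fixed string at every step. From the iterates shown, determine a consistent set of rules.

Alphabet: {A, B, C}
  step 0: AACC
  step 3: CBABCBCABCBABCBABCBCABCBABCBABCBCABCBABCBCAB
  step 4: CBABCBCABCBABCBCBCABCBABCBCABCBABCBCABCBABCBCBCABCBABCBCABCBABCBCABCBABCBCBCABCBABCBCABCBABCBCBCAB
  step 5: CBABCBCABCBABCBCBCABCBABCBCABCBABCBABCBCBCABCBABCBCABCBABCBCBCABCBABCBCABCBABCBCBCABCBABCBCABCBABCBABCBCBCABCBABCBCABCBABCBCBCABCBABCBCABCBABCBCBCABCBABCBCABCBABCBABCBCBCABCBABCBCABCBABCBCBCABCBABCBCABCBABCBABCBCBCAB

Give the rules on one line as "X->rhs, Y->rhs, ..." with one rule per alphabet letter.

A->CBC, B->AB, C->CB

  step 4 ⇒ step 5: CBABCBCABCBABCBCBCABCBABCBCABCBABCBCABCBABCBCBCABCBABCBCABCBABCBCABCBABCBCBCABCBABCBCABCBABCBCBCAB ⇒ CB·AB·CBC·AB·CB·AB·CB·CBC·AB·CB·AB·CBC·AB·CB·AB·CB·AB·CB·CBC·AB·CB·AB·CBC·AB·CB·AB·CB·CBC·AB·CB·AB·CBC·AB·CB·AB·CB·CBC·AB·CB·AB·CBC·AB·CB·AB·CB·AB·CB·CBC·AB·CB·AB·CBC·AB·CB·AB·CB·CBC·AB·CB·AB·CBC·AB·CB·AB·CB·CBC·AB·CB·AB·CBC·AB·CB·AB·CB·AB·CB·CBC·AB·CB·AB·CBC·AB·CB·AB·CB·CBC·AB·CB·AB·CBC·AB·CB·AB·CB·AB·CB·CBC·AB
    A ↦ CBC
    B ↦ AB
    C ↦ CB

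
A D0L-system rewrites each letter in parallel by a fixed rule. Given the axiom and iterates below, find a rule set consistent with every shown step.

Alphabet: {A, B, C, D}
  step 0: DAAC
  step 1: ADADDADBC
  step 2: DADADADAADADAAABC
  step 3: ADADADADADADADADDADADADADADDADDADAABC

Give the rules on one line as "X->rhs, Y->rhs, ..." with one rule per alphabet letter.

A->DAD, B->AA, C->BC, D->A

  step 2 ⇒ step 3: DADADADAADADAAABC ⇒ A·DAD·A·DAD·A·DAD·A·DAD·DAD·A·DAD·A·DAD·DAD·DAD·AA·BC
    A ↦ DAD
    B ↦ AA
    C ↦ BC
    D ↦ A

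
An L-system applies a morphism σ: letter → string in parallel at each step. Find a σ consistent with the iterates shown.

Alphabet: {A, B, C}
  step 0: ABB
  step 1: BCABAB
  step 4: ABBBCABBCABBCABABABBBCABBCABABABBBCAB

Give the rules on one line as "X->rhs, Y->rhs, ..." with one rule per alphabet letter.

A->BC, B->AB, C->B

  step 0 ⇒ step 1: ABB ⇒ BC·AB·AB
    A ↦ BC
    B ↦ AB
    C ↦ B  (constrained at step 1)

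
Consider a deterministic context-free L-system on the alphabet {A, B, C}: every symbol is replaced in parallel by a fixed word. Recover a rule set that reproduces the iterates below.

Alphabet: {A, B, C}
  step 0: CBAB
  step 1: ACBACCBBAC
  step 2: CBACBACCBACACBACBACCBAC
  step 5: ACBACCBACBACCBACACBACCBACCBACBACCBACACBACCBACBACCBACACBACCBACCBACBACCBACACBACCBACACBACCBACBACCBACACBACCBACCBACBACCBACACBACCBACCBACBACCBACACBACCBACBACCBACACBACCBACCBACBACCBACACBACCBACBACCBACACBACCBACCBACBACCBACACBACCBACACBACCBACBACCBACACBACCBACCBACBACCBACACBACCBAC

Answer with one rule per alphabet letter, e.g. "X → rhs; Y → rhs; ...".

  step 1 ⇒ step 2: ACBACCBBAC ⇒ CB·AC·BAC·CB·AC·AC·BAC·BAC·CB·AC
    A ↦ CB
    B ↦ BAC
    C ↦ AC

A->CB, B->BAC, C->AC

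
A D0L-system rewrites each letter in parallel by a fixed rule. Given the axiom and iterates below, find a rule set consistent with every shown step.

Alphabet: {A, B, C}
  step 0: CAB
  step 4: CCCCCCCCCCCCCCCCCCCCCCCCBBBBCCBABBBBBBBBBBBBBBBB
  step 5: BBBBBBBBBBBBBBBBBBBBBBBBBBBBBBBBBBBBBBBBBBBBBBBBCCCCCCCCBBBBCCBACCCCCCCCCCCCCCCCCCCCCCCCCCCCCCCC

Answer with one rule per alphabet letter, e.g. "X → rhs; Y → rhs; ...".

A->BA, B->CC, C->BB

  step 4 ⇒ step 5: CCCCCCCCCCCCCCCCCCCCCCCCBBBBCCBABBBBBBBBBBBBBBBB ⇒ BB·BB·BB·BB·BB·BB·BB·BB·BB·BB·BB·BB·BB·BB·BB·BB·BB·BB·BB·BB·BB·BB·BB·BB·CC·CC·CC·CC·BB·BB·CC·BA·CC·CC·CC·CC·CC·CC·CC·CC·CC·CC·CC·CC·CC·CC·CC·CC
    A ↦ BA
    B ↦ CC
    C ↦ BB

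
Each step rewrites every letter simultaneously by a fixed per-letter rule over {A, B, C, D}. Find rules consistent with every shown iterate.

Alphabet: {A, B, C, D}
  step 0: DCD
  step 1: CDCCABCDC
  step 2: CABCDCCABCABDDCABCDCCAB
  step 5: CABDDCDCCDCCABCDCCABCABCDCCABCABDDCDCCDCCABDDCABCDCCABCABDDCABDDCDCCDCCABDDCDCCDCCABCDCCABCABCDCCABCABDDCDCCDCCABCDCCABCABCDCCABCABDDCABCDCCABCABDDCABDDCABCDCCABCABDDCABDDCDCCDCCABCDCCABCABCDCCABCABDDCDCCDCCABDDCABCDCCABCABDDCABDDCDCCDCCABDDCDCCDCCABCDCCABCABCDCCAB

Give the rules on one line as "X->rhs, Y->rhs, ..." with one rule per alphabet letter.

A->D, B->D, C->CAB, D->CDC

  step 1 ⇒ step 2: CDCCABCDC ⇒ CAB·CDC·CAB·CAB·D·D·CAB·CDC·CAB
    A ↦ D
    B ↦ D
    C ↦ CAB
    D ↦ CDC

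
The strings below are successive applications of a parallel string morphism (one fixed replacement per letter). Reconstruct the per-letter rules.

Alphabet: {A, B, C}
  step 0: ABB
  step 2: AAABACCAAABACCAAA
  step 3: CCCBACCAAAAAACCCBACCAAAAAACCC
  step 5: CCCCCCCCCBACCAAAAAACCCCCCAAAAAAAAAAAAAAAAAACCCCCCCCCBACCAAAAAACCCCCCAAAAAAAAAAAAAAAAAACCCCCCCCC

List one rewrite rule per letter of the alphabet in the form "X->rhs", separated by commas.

A->C, B->BAC, C->AAA

  step 2 ⇒ step 3: AAABACCAAABACCAAA ⇒ C·C·C·BAC·C·AAA·AAA·C·C·C·BAC·C·AAA·AAA·C·C·C
    A ↦ C
    B ↦ BAC
    C ↦ AAA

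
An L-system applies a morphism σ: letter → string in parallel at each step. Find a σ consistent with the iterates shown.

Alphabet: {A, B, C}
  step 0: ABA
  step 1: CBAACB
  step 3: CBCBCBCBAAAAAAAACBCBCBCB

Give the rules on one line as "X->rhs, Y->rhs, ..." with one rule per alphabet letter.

A->CB, B->AA, C->AA

  step 0 ⇒ step 1: ABA ⇒ CB·AA·CB
    A ↦ CB
    B ↦ AA
    C ↦ AA  (constrained at step 1)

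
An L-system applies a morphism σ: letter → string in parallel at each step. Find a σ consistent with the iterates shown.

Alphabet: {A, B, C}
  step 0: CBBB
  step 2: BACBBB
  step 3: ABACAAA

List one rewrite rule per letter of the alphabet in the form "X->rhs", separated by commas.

  step 2 ⇒ step 3: BACBBB ⇒ A·B·AC·A·A·A
    A ↦ B
    B ↦ A
    C ↦ AC

A->B, B->A, C->AC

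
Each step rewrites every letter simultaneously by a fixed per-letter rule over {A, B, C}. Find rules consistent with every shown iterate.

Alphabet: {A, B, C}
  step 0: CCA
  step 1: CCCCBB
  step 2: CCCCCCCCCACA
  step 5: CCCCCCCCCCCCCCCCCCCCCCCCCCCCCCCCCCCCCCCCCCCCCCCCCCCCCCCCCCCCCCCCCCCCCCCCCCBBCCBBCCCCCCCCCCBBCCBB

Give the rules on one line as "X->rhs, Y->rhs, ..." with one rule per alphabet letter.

  step 1 ⇒ step 2: CCCCBB ⇒ CC·CC·CC·CC·CA·CA
    B ↦ CA
    C ↦ CC
  step 0 ⇒ step 1: CCA ⇒ CC·CC·BB
    A ↦ BB

A->BB, B->CA, C->CC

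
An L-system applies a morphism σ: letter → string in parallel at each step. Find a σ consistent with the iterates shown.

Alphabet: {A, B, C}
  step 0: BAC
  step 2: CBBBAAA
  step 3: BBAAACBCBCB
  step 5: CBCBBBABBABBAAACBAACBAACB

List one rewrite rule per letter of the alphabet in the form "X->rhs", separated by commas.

  step 2 ⇒ step 3: CBBBAAA ⇒ BB·A·A·A·CB·CB·CB
    A ↦ CB
    B ↦ A
    C ↦ BB

A->CB, B->A, C->BB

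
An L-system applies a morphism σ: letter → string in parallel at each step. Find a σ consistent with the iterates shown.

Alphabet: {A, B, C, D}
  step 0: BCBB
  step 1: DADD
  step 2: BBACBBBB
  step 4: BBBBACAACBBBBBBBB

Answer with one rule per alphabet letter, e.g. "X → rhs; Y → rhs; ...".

  step 1 ⇒ step 2: DADD ⇒ BB·AC·BB·BB
    A ↦ AC
    D ↦ BB
  step 0 ⇒ step 1: BCBB ⇒ D·A·D·D
    B ↦ D
  step 0 ⇒ step 1: BCBB ⇒ D·A·D·D
    C ↦ A

A->AC, B->D, C->A, D->BB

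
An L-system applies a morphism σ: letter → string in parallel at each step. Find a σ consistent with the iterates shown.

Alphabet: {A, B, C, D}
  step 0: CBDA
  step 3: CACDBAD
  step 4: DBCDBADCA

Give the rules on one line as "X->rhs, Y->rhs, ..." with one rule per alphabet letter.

A->C, B->D, C->DB, D->A

  step 3 ⇒ step 4: CACDBAD ⇒ DB·C·DB·A·D·C·A
    A ↦ C
    B ↦ D
    C ↦ DB
    D ↦ A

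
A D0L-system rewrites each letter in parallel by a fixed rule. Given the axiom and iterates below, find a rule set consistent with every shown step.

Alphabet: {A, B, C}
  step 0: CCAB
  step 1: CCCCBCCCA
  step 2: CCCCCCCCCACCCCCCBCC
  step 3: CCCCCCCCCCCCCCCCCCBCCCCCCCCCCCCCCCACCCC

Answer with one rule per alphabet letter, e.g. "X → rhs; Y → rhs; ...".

  step 2 ⇒ step 3: CCCCCCCCCACCCCCCBCC ⇒ CC·CC·CC·CC·CC·CC·CC·CC·CC·BCC·CC·CC·CC·CC·CC·CC·CA·CC·CC
    A ↦ BCC
    B ↦ CA
    C ↦ CC

A->BCC, B->CA, C->CC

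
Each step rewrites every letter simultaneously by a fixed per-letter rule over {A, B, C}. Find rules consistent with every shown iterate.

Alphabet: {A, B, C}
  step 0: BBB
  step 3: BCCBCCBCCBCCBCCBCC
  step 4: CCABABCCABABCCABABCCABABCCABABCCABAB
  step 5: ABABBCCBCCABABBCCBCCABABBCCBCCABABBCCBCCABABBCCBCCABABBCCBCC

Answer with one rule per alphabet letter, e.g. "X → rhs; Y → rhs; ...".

  step 4 ⇒ step 5: CCABABCCABABCCABABCCABABCCABABCCABAB ⇒ AB·AB·B·CC·B·CC·AB·AB·B·CC·B·CC·AB·AB·B·CC·B·CC·AB·AB·B·CC·B·CC·AB·AB·B·CC·B·CC·AB·AB·B·CC·B·CC
    A ↦ B
    B ↦ CC
    C ↦ AB

A->B, B->CC, C->AB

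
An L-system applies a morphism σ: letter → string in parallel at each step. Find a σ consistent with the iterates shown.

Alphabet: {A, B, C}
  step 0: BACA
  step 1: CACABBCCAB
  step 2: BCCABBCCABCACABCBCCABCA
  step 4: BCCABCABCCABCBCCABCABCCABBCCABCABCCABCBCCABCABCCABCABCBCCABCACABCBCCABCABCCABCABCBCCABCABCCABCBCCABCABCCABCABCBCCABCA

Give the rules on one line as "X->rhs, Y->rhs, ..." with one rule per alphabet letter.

A->CAB, B->CA, C->BC

  step 1 ⇒ step 2: CACABBCCAB ⇒ BC·CAB·BC·CAB·CA·CA·BC·BC·CAB·CA
    A ↦ CAB
    B ↦ CA
    C ↦ BC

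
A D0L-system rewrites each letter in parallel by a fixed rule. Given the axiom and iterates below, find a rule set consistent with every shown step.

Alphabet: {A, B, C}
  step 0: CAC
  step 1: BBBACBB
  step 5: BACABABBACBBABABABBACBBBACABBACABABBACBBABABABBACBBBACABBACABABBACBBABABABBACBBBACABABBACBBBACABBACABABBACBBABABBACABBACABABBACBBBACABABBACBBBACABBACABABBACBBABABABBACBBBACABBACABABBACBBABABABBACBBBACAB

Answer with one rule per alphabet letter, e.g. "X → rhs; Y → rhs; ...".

  step 0 ⇒ step 1: CAC ⇒ BB·BAC·BB
    A ↦ BAC
    C ↦ BB
    B ↦ AB  (constrained at step 1)

A->BAC, B->AB, C->BB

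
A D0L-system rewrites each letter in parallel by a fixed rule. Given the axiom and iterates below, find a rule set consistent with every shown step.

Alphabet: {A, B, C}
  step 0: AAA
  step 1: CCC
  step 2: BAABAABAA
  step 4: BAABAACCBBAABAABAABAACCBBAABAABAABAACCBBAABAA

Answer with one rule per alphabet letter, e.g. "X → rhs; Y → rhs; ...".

  step 1 ⇒ step 2: CCC ⇒ BAA·BAA·BAA
    C ↦ BAA
  step 0 ⇒ step 1: AAA ⇒ C·C·C
    A ↦ C
    B ↦ CCB  (constrained at step 2)

A->C, B->CCB, C->BAA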